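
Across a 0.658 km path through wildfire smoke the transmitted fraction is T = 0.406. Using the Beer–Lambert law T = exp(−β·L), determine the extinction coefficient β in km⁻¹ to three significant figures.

Beer–Lambert: T = exp(−βL) ⇒ β = −ln(T)/L = −ln(0.406)/0.658 = 0.9014/0.658 = 1.37 km⁻¹.

1.37 km⁻¹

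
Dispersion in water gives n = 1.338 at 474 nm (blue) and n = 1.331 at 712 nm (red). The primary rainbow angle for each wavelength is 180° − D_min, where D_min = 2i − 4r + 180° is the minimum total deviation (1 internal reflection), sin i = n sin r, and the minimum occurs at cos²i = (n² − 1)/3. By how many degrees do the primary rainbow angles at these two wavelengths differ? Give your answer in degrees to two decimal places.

At 474 nm (n = 1.338): cos²i = 0.26341 → i = 59.120°, r = 39.899°, D_min = 138.643°, rainbow angle = 41.357°.
At 712 nm (n = 1.331): cos²i = 0.25719 → i = 59.527°, r = 40.356°, D_min = 137.630°, rainbow angle = 42.370°.
Angular width = |41.357° − 42.370°| = 1.013°.

1.01°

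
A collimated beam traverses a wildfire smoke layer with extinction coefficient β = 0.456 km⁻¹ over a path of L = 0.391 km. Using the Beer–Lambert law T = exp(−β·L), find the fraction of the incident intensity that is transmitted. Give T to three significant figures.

0.837

τ = β·L = 0.456 × 0.391 = 0.1783.
T = exp(−0.1783) = 0.8367.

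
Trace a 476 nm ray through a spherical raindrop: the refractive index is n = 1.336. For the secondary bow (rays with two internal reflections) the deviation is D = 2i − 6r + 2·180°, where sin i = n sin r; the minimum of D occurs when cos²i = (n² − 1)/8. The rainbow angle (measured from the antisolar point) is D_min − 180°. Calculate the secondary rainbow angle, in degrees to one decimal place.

cos²i = (1.78490 − 1)/8 = 0.09811; i = arccos(0.31323) = 71.746°.
sin r = sin 71.746°/1.336 = 0.71084; r = 45.303°.
D_min = 2·71.746° − 6·45.303° + 360° = 231.674°.
Rainbow angle = D_min − 180° = 51.674°.

51.7°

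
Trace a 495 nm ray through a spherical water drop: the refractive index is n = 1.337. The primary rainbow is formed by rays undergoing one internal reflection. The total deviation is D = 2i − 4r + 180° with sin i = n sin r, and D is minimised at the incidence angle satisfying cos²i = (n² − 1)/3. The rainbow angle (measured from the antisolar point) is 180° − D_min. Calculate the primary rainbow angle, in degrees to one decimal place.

cos²i = (1.78757 − 1)/3 = 0.26252; i = arccos(0.51237) = 59.178°.
sin r = sin 59.178°/1.337 = 0.64231; r = 39.964°.
D_min = 2·59.178° − 4·39.964° + 180° = 138.500°.
Rainbow angle = 180° − D_min = 41.500°.

41.5°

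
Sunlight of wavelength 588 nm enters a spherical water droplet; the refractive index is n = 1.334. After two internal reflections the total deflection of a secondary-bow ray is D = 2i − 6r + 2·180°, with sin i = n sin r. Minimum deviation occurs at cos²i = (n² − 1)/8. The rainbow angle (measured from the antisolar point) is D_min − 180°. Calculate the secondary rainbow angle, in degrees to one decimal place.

cos²i = (1.77956 − 1)/8 = 0.09744; i = arccos(0.31216) = 71.810°.
sin r = sin 71.810°/1.334 = 0.71217; r = 45.411°.
D_min = 2·71.810° − 6·45.411° + 360° = 231.153°.
Rainbow angle = D_min − 180° = 51.153°.

51.2°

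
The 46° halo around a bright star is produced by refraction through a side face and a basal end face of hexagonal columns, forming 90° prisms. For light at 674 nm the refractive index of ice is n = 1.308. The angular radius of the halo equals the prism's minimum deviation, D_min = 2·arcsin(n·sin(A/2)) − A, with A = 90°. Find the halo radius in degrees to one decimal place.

n·sin(A/2) = 1.308 × sin 45° = 1.308 × 0.7071 = 0.9249.
D_min = 2·arcsin(0.9249) − 90° = 2 × 67.653° − 90° = 45.305°.

45.3°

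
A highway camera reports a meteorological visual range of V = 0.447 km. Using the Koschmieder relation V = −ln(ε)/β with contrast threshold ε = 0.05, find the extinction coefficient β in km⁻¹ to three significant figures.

6.70 km⁻¹

β = −ln(0.05) / V = 2.996 / 0.447 = 6.7019 km⁻¹.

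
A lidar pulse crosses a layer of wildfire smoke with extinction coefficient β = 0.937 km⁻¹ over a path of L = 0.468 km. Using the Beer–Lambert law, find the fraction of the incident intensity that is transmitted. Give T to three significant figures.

τ = β·L = 0.937 × 0.468 = 0.4385.
T = exp(−0.4385) = 0.6450.

0.645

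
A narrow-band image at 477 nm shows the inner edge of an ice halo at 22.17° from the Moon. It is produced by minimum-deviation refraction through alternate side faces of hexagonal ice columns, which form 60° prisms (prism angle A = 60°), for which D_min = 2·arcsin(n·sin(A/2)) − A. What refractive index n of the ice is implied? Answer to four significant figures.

1.314

Rearranging: n = sin((D_min + A)/2) / sin(A/2).
(D_min + A)/2 = (22.17° + 60°)/2 = 41.085°.
n = sin 41.085° / sin 30° = 0.6572 / 0.5000 = 1.3144.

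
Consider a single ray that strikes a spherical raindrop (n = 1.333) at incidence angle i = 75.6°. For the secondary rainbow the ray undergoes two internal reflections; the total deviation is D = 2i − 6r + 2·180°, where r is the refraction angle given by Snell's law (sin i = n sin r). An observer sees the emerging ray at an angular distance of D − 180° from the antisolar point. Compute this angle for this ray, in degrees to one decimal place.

51.6°

sin r = sin 75.6° / 1.333 = 0.9686/1.333 = 0.7266; r = 46.60°.
D = 2·75.6° − 6·46.60° + 2·180° = 151.20° − 279.62° + 360° = 231.58°.
Angle from antisolar point = D − 180° = 51.58°.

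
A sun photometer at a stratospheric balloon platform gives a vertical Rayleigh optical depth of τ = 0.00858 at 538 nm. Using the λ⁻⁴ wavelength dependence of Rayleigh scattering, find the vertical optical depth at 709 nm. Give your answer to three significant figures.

τ(709 nm) = τ(538 nm) × (538/709)⁴ = 0.00858 × (0.7588)⁴ = 0.00858 × 0.3315 = 0.0028.

0.00284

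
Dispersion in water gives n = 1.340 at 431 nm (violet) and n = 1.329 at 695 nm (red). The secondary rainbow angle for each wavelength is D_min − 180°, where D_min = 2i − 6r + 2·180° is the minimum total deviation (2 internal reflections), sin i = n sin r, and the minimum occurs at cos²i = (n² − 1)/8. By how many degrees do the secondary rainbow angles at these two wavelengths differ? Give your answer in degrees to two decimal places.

2.87°

At 431 nm (n = 1.340): cos²i = 0.09945 → i = 71.618°, r = 45.088°, D_min = 232.709°, rainbow angle = 52.709°.
At 695 nm (n = 1.329): cos²i = 0.09578 → i = 71.972°, r = 45.685°, D_min = 229.837°, rainbow angle = 49.837°.
Angular width = |52.709° − 49.837°| = 2.872°.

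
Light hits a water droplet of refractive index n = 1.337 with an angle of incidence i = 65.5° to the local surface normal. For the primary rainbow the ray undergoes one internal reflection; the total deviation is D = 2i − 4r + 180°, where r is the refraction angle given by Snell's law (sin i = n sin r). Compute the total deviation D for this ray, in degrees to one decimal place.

sin r = sin 65.5° / 1.337 = 0.9100/1.337 = 0.6806; r = 42.89°.
D = 2·65.5° − 4·42.89° + 180° = 131.00° − 171.56° + 180° = 139.44°.

139.4°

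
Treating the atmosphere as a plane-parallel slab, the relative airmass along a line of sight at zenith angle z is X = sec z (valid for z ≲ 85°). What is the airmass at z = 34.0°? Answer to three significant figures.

1.21

X = sec z = 1/cos 34.0° = 1/0.8290 = 1.2062.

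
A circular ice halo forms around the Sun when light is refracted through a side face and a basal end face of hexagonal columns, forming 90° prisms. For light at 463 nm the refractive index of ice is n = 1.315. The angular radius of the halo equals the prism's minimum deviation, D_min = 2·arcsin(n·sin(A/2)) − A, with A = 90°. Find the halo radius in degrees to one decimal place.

46.8°

n·sin(A/2) = 1.315 × sin 45° = 1.315 × 0.7071 = 0.9298.
D_min = 2·arcsin(0.9298) − 90° = 2 × 68.411° − 90° = 46.821°.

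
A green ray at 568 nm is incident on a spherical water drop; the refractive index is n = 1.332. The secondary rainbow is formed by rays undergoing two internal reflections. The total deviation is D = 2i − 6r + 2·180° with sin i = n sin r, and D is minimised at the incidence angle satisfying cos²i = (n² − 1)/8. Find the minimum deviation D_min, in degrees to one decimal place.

cos²i = (1.77422 − 1)/8 = 0.09678; i = arccos(0.31109) = 71.875°.
sin r = sin 71.875°/1.332 = 0.71350; r = 45.520°.
D_min = 2·71.875° − 6·45.520° + 360° = 230.628°.

230.6°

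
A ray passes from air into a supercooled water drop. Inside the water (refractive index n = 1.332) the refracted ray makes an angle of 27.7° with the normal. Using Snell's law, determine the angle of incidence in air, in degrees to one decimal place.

Snell: sin θ_i = n · sin θ_r = 1.332 × sin 27.7° = 1.332 × 0.4648 = 0.6192.
θ_i = arcsin(0.6192) = 38.26°.

38.3°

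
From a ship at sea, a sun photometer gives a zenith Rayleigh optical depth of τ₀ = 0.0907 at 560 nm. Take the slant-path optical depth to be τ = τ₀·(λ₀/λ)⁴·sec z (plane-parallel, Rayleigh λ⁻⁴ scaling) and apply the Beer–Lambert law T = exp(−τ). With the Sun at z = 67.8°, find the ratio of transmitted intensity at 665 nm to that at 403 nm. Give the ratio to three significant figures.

Airmass: sec 67.8° = 2.6466.
τ(665 nm) = 0.0907 × (560/665)⁴ × 2.6466 = 0.0907 × 0.5029 × 2.6466 = 0.1207.
τ(403 nm) = 0.0907 × (560/403)⁴ × 2.6466 = 0.0907 × 3.7285 × 2.6466 = 0.8950.
T(665)/T(403) = exp(τ_B − τ_A) = exp(0.7743) = 2.1691.

2.17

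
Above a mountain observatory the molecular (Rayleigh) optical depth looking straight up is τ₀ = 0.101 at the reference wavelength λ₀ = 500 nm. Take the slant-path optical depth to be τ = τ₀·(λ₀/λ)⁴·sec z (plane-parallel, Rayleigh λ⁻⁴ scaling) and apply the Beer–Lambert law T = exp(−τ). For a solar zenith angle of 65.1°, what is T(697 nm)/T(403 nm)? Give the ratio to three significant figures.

Airmass: sec 65.1° = 2.3751.
τ(697 nm) = 0.101 × (500/697)⁴ × 2.3751 = 0.101 × 0.2648 × 2.3751 = 0.0635.
τ(403 nm) = 0.101 × (500/403)⁴ × 2.3751 = 0.101 × 2.3695 × 2.3751 = 0.5684.
T(697)/T(403) = exp(τ_B − τ_A) = exp(0.5049) = 1.6568.

1.66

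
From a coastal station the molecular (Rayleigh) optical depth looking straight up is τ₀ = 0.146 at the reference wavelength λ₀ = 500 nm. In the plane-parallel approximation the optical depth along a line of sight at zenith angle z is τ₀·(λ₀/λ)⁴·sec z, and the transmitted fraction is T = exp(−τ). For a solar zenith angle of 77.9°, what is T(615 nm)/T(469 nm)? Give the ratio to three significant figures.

Airmass: sec 77.9° = 4.7706.
τ(615 nm) = 0.146 × (500/615)⁴ × 4.7706 = 0.146 × 0.4369 × 4.7706 = 0.3043.
τ(469 nm) = 0.146 × (500/469)⁴ × 4.7706 = 0.146 × 1.2918 × 4.7706 = 0.8997.
T(615)/T(469) = exp(τ_B − τ_A) = exp(0.5954) = 1.8138.

1.81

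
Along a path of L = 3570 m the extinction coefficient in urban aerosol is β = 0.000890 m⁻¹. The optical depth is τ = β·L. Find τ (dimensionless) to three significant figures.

3.18

τ = β·L = 0.000890 × 3570 = 3.1773.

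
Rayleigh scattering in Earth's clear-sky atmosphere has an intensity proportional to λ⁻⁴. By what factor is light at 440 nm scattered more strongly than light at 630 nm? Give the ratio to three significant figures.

Rayleigh scattering ∝ λ⁻⁴, so the ratio of coefficients is the inverse fourth power of the wavelength ratio.
σ(440)/σ(630) = (630/440)⁴ = (1.4318)⁴ = 4.203.

4.20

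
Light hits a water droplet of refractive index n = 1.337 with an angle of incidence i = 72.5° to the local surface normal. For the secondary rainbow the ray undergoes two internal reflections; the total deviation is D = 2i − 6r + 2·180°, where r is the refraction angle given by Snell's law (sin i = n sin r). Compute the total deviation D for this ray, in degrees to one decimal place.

sin r = sin 72.5° / 1.337 = 0.9537/1.337 = 0.7133; r = 45.51°.
D = 2·72.5° − 6·45.51° + 2·180° = 145.00° − 273.04° + 360° = 231.96°.

232.0°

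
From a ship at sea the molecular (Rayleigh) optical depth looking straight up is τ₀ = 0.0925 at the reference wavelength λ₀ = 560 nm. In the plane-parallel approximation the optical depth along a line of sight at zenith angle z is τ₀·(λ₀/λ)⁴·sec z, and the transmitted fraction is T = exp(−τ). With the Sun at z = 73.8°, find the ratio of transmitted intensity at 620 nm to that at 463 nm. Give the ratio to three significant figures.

1.63

Airmass: sec 73.8° = 3.5843.
τ(620 nm) = 0.0925 × (560/620)⁴ × 3.5843 = 0.0925 × 0.6656 × 3.5843 = 0.2207.
τ(463 nm) = 0.0925 × (560/463)⁴ × 3.5843 = 0.0925 × 2.1401 × 3.5843 = 0.7095.
T(620)/T(463) = exp(τ_B − τ_A) = exp(0.4889) = 1.6305.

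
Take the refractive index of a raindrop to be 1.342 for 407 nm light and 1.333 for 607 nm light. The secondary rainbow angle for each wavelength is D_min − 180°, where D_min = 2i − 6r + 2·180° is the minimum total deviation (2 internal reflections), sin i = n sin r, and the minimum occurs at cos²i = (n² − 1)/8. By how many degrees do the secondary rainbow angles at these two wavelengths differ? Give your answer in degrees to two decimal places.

2.33°

At 407 nm (n = 1.342): cos²i = 0.10012 → i = 71.554°, r = 44.981°, D_min = 233.222°, rainbow angle = 53.222°.
At 607 nm (n = 1.333): cos²i = 0.09711 → i = 71.843°, r = 45.466°, D_min = 230.891°, rainbow angle = 50.891°.
Angular width = |53.222° − 50.891°| = 2.331°.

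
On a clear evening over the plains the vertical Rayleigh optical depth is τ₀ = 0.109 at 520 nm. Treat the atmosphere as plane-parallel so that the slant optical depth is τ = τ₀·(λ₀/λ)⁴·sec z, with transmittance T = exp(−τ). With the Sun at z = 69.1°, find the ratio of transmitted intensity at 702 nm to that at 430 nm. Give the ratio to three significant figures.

1.75

Airmass: sec 69.1° = 2.8032.
τ(702 nm) = 0.109 × (520/702)⁴ × 2.8032 = 0.109 × 0.3011 × 2.8032 = 0.0920.
τ(430 nm) = 0.109 × (520/430)⁴ × 2.8032 = 0.109 × 2.1386 × 2.8032 = 0.6535.
T(702)/T(430) = exp(τ_B − τ_A) = exp(0.5615) = 1.7532.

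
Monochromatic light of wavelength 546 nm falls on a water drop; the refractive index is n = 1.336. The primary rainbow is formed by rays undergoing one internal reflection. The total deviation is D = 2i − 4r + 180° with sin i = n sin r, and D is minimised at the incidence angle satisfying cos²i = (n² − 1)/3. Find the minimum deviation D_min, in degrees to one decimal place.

138.4°

cos²i = (1.78490 − 1)/3 = 0.26163; i = arccos(0.51150) = 59.236°.
sin r = sin 59.236°/1.336 = 0.64318; r = 40.029°.
D_min = 2·59.236° − 4·40.029° + 180° = 138.356°.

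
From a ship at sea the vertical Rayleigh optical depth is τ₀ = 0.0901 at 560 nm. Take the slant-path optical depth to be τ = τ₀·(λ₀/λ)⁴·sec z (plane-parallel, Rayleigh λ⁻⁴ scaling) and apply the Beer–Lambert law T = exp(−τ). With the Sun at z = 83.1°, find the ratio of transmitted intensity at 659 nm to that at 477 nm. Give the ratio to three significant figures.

2.81

Airmass: sec 83.1° = 8.3238.
τ(659 nm) = 0.0901 × (560/659)⁴ × 8.3238 = 0.0901 × 0.5214 × 8.3238 = 0.3911.
τ(477 nm) = 0.0901 × (560/477)⁴ × 8.3238 = 0.0901 × 1.8997 × 8.3238 = 1.4247.
T(659)/T(477) = exp(τ_B − τ_A) = exp(1.0336) = 2.8113.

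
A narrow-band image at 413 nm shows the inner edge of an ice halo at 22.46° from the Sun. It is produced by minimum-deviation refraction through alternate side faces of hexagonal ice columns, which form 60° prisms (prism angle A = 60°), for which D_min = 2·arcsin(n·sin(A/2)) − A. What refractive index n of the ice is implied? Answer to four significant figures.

1.318

Rearranging: n = sin((D_min + A)/2) / sin(A/2).
(D_min + A)/2 = (22.46° + 60°)/2 = 41.230°.
n = sin 41.230° / sin 30° = 0.6591 / 0.5000 = 1.3182.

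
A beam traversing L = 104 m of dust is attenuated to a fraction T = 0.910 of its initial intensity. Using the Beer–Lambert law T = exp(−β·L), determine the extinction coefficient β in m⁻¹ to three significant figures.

Beer–Lambert: T = exp(−βL) ⇒ β = −ln(T)/L = −ln(0.910)/104 = 0.0943/104 = 0.0009068 m⁻¹.

0.000907 m⁻¹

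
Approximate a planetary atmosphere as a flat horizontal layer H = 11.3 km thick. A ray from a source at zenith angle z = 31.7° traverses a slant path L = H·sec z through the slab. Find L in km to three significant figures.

13.3 km

sec z = 1/cos 31.7° = 1.1753.
L = 11.3 × 1.1753 = 13.281 km.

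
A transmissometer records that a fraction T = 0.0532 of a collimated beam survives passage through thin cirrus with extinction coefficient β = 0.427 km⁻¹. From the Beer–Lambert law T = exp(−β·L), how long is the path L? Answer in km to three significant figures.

Beer–Lambert: T = exp(−βL) ⇒ L = −ln(T)/β = −ln(0.0532)/0.427 = 2.9337/0.427 = 6.87 km.

6.87 km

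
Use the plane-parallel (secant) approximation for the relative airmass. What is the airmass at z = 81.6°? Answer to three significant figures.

6.85

X = sec z = 1/cos 81.6° = 1/0.1461 = 6.8454.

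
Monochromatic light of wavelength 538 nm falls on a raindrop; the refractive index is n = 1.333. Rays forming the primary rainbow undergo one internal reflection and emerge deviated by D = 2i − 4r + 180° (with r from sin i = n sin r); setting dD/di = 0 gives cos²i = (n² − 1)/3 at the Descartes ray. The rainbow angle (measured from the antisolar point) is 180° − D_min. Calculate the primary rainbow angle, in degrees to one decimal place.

cos²i = (1.77689 − 1)/3 = 0.25896; i = arccos(0.50888) = 59.410°.
sin r = sin 59.410°/1.333 = 0.64579; r = 40.225°.
D_min = 2·59.410° − 4·40.225° + 180° = 137.922°.
Rainbow angle = 180° − D_min = 42.078°.

42.1°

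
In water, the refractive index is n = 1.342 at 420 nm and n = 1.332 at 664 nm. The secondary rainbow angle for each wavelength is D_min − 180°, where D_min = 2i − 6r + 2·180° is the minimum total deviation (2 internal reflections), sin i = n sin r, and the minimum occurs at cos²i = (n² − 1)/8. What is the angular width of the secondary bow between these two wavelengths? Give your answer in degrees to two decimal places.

2.59°

At 420 nm (n = 1.342): cos²i = 0.10012 → i = 71.554°, r = 44.981°, D_min = 233.222°, rainbow angle = 53.222°.
At 664 nm (n = 1.332): cos²i = 0.09678 → i = 71.875°, r = 45.520°, D_min = 230.628°, rainbow angle = 50.628°.
Angular width = |53.222° − 50.628°| = 2.594°.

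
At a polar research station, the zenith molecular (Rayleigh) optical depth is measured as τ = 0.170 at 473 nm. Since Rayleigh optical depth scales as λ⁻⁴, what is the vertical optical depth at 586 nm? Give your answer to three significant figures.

τ(586 nm) = τ(473 nm) × (473/586)⁴ = 0.170 × (0.8072)⁴ = 0.170 × 0.4245 = 0.0722.

0.0722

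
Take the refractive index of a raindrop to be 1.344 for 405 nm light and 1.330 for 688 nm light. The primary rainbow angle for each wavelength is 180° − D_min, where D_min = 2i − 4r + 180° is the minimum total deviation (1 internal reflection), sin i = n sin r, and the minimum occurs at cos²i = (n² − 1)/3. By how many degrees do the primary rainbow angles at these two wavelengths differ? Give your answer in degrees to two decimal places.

2.01°

At 405 nm (n = 1.344): cos²i = 0.26878 → i = 58.772°, r = 39.512°, D_min = 139.495°, rainbow angle = 40.505°.
At 688 nm (n = 1.330): cos²i = 0.25630 → i = 59.585°, r = 40.422°, D_min = 137.484°, rainbow angle = 42.516°.
Angular width = |40.505° − 42.516°| = 2.011°.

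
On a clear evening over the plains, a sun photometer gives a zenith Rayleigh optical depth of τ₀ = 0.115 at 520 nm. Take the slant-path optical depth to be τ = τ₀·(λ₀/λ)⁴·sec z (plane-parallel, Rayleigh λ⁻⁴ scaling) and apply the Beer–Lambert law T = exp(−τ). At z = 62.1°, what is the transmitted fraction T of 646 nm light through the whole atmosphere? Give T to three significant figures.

sec 62.1° = 2.1371.
τ = 0.115 × (520/646)⁴ × 2.1371 = 0.115 × 0.4198 × 2.1371 = 0.1032.
T = exp(−0.1032) = 0.9020.

0.902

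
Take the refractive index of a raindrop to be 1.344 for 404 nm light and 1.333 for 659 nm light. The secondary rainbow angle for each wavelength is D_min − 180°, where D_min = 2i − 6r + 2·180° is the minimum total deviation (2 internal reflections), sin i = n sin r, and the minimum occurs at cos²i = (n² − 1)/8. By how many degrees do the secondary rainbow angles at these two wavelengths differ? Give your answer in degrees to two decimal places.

2.84°

At 404 nm (n = 1.344): cos²i = 0.10079 → i = 71.490°, r = 44.874°, D_min = 233.733°, rainbow angle = 53.733°.
At 659 nm (n = 1.333): cos²i = 0.09711 → i = 71.843°, r = 45.466°, D_min = 230.891°, rainbow angle = 50.891°.
Angular width = |53.733° − 50.891°| = 2.842°.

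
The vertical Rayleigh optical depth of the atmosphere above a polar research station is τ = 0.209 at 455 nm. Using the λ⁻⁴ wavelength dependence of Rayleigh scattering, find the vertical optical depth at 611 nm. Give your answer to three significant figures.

τ(611 nm) = τ(455 nm) × (455/611)⁴ = 0.209 × (0.7447)⁴ = 0.209 × 0.3075 = 0.0643.

0.0643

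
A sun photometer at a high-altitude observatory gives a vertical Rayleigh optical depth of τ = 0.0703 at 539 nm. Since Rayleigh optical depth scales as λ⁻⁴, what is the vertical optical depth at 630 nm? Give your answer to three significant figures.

0.0377

τ(630 nm) = τ(539 nm) × (539/630)⁴ = 0.0703 × (0.8556)⁴ = 0.0703 × 0.5358 = 0.0377.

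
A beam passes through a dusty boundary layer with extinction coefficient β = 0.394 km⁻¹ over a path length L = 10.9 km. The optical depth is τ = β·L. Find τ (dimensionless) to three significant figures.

4.29

τ = β·L = 0.394 × 10.9 = 4.2946.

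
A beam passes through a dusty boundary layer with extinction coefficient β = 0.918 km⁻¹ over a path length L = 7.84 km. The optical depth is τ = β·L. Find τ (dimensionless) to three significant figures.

7.20

τ = β·L = 0.918 × 7.84 = 7.1971.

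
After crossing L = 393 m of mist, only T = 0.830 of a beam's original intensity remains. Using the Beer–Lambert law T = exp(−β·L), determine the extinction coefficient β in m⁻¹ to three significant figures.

Beer–Lambert: T = exp(−βL) ⇒ β = −ln(T)/L = −ln(0.830)/393 = 0.1863/393 = 0.0004741 m⁻¹.

0.000474 m⁻¹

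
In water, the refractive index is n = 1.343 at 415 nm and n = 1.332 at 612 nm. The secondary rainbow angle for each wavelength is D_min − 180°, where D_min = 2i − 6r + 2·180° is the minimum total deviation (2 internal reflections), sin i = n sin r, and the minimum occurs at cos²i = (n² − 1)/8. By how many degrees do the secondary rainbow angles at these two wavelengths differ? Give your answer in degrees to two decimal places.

At 415 nm (n = 1.343): cos²i = 0.10046 → i = 71.522°, r = 44.928°, D_min = 233.478°, rainbow angle = 53.478°.
At 612 nm (n = 1.332): cos²i = 0.09678 → i = 71.875°, r = 45.520°, D_min = 230.628°, rainbow angle = 50.628°.
Angular width = |53.478° − 50.628°| = 2.849°.

2.85°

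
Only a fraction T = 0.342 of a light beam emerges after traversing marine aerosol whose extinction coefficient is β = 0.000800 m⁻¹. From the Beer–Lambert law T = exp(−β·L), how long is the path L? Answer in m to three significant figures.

Beer–Lambert: T = exp(−βL) ⇒ L = −ln(T)/β = −ln(0.342)/0.000800 = 1.0729/0.000800 = 1341 m.

1340 m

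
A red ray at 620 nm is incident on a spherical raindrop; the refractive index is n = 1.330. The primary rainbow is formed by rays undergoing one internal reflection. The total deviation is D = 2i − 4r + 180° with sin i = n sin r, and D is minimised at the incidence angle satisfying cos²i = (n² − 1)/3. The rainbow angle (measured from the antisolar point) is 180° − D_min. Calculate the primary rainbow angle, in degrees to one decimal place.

cos²i = (1.76890 − 1)/3 = 0.25630; i = arccos(0.50626) = 59.585°.
sin r = sin 59.585°/1.330 = 0.64841; r = 40.422°.
D_min = 2·59.585° − 4·40.422° + 180° = 137.484°.
Rainbow angle = 180° − D_min = 42.516°.

42.5°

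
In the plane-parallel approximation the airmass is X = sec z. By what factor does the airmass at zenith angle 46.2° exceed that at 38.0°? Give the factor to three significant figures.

1.14

X(46.2°)/X(38.0°) = sec 46.2° / sec 38.0° = cos 38.0° / cos 46.2° = 0.7880/0.6921 = 1.1385.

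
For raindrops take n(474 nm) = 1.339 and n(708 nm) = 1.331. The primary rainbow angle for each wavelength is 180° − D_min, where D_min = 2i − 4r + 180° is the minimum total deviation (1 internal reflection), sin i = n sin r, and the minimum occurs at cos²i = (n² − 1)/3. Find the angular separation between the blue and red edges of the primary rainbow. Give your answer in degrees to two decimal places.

At 474 nm (n = 1.339): cos²i = 0.26431 → i = 59.062°, r = 39.834°, D_min = 138.786°, rainbow angle = 41.214°.
At 708 nm (n = 1.331): cos²i = 0.25719 → i = 59.527°, r = 40.356°, D_min = 137.630°, rainbow angle = 42.370°.
Angular width = |41.214° − 42.370°| = 1.156°.

1.16°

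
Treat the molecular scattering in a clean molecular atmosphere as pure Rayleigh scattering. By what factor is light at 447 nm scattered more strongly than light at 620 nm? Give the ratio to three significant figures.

3.70

Rayleigh scattering ∝ λ⁻⁴, so the ratio of coefficients is the inverse fourth power of the wavelength ratio.
σ(447)/σ(620) = (620/447)⁴ = (1.3870)⁴ = 3.701.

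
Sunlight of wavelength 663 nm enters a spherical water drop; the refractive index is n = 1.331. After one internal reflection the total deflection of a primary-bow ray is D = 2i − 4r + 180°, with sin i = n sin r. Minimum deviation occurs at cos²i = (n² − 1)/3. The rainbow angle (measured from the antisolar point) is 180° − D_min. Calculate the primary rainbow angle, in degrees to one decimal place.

cos²i = (1.77156 − 1)/3 = 0.25719; i = arccos(0.50714) = 59.527°.
sin r = sin 59.527°/1.331 = 0.64753; r = 40.356°.
D_min = 2·59.527° − 4·40.356° + 180° = 137.630°.
Rainbow angle = 180° − D_min = 42.370°.

42.4°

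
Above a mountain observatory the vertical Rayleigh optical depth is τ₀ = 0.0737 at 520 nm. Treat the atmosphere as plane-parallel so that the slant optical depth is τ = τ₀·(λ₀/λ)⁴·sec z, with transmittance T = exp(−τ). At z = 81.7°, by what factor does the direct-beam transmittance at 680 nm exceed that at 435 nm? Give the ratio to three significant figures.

Airmass: sec 81.7° = 6.9273.
τ(680 nm) = 0.0737 × (520/680)⁴ × 6.9273 = 0.0737 × 0.3420 × 6.9273 = 0.1746.
τ(435 nm) = 0.0737 × (520/435)⁴ × 6.9273 = 0.0737 × 2.0420 × 6.9273 = 1.0425.
T(680)/T(435) = exp(τ_B − τ_A) = exp(0.8679) = 2.3820.

2.38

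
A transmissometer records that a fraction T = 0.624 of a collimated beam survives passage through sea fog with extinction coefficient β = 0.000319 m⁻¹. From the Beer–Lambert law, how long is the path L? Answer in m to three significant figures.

1480 m

Beer–Lambert: T = exp(−βL) ⇒ L = −ln(T)/β = −ln(0.624)/0.000319 = 0.4716/0.000319 = 1478 m.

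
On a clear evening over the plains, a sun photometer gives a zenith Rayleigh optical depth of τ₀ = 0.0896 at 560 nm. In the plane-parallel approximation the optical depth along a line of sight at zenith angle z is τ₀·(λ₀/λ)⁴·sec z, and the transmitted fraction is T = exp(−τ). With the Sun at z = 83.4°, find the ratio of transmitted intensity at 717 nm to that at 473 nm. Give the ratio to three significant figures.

Airmass: sec 83.4° = 8.7004.
τ(717 nm) = 0.0896 × (560/717)⁴ × 8.7004 = 0.0896 × 0.3721 × 8.7004 = 0.2901.
τ(473 nm) = 0.0896 × (560/473)⁴ × 8.7004 = 0.0896 × 1.9648 × 8.7004 = 1.5316.
T(717)/T(473) = exp(τ_B − τ_A) = exp(1.2416) = 3.4610.

3.46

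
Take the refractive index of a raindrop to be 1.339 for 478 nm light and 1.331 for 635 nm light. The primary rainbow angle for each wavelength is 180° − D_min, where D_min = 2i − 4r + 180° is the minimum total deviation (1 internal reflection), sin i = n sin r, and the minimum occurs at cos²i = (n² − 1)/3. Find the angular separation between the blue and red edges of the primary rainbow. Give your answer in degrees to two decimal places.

At 478 nm (n = 1.339): cos²i = 0.26431 → i = 59.062°, r = 39.834°, D_min = 138.786°, rainbow angle = 41.214°.
At 635 nm (n = 1.331): cos²i = 0.25719 → i = 59.527°, r = 40.356°, D_min = 137.630°, rainbow angle = 42.370°.
Angular width = |41.214° − 42.370°| = 1.156°.

1.16°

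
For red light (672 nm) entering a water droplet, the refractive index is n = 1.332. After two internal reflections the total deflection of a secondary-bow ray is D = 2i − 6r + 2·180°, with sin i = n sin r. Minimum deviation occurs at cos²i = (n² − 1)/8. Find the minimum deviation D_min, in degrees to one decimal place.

cos²i = (1.77422 − 1)/8 = 0.09678; i = arccos(0.31109) = 71.875°.
sin r = sin 71.875°/1.332 = 0.71350; r = 45.520°.
D_min = 2·71.875° − 6·45.520° + 360° = 230.628°.

230.6°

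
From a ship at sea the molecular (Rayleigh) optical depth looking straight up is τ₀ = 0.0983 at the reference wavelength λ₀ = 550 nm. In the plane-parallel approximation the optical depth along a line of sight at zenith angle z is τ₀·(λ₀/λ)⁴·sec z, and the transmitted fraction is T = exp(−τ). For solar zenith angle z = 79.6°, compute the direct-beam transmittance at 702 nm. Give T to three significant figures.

sec 79.6° = 5.5396.
τ = 0.0983 × (550/702)⁴ × 5.5396 = 0.0983 × 0.3768 × 5.5396 = 0.2052.
T = exp(−0.2052) = 0.8145.

0.815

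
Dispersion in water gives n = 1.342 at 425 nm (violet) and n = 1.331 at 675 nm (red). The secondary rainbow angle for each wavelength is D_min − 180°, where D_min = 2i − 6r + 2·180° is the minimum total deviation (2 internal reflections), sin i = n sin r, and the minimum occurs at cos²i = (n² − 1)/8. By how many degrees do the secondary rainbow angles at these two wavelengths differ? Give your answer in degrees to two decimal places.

At 425 nm (n = 1.342): cos²i = 0.10012 → i = 71.554°, r = 44.981°, D_min = 233.222°, rainbow angle = 53.222°.
At 675 nm (n = 1.331): cos²i = 0.09645 → i = 71.907°, r = 45.575°, D_min = 230.365°, rainbow angle = 50.365°.
Angular width = |53.222° − 50.365°| = 2.857°.

2.86°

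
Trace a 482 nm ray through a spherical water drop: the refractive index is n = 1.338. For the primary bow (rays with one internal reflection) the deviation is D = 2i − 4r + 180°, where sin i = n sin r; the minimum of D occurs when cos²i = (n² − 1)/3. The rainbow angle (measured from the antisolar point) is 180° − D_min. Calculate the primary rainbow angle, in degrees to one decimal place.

41.4°

cos²i = (1.79024 − 1)/3 = 0.26341; i = arccos(0.51324) = 59.120°.
sin r = sin 59.120°/1.338 = 0.64144; r = 39.899°.
D_min = 2·59.120° − 4·39.899° + 180° = 138.643°.
Rainbow angle = 180° − D_min = 41.357°.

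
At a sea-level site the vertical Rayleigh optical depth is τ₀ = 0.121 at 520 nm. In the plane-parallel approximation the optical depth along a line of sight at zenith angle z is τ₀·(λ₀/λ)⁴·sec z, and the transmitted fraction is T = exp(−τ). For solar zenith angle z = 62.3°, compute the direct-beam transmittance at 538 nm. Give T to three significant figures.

0.797

sec 62.3° = 2.1513.
τ = 0.121 × (520/538)⁴ × 2.1513 = 0.121 × 0.8727 × 2.1513 = 0.2272.
T = exp(−0.2272) = 0.7968.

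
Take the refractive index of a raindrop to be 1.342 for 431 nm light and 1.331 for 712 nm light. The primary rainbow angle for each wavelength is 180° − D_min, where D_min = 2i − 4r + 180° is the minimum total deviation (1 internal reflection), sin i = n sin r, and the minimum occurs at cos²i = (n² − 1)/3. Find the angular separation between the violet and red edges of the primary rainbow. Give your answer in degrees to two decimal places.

1.58°

At 431 nm (n = 1.342): cos²i = 0.26699 → i = 58.888°, r = 39.641°, D_min = 139.213°, rainbow angle = 40.787°.
At 712 nm (n = 1.331): cos²i = 0.25719 → i = 59.527°, r = 40.356°, D_min = 137.630°, rainbow angle = 42.370°.
Angular width = |40.787° − 42.370°| = 1.583°.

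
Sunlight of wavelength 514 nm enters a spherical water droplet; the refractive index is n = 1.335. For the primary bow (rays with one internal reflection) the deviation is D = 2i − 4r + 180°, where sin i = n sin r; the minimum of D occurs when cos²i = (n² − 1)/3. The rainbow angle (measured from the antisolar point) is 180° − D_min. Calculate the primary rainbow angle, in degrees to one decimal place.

41.8°

cos²i = (1.78222 − 1)/3 = 0.26074; i = arccos(0.51063) = 59.294°.
sin r = sin 59.294°/1.335 = 0.64405; r = 40.094°.
D_min = 2·59.294° − 4·40.094° + 180° = 138.212°.
Rainbow angle = 180° − D_min = 41.788°.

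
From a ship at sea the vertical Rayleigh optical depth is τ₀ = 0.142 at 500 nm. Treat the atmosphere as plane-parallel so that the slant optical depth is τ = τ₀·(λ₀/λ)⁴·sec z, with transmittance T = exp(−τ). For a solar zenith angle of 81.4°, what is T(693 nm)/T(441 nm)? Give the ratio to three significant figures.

3.71

Airmass: sec 81.4° = 6.6874.
τ(693 nm) = 0.142 × (500/693)⁴ × 6.6874 = 0.142 × 0.2710 × 6.6874 = 0.2573.
τ(441 nm) = 0.142 × (500/441)⁴ × 6.6874 = 0.142 × 1.6524 × 6.6874 = 1.5692.
T(693)/T(441) = exp(τ_B − τ_A) = exp(1.3118) = 3.7130.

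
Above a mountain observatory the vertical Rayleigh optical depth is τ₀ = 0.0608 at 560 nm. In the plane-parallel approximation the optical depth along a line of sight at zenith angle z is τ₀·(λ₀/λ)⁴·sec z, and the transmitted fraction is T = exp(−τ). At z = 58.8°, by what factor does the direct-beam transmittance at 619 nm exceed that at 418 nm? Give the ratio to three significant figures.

1.35

Airmass: sec 58.8° = 1.9304.
τ(619 nm) = 0.0608 × (560/619)⁴ × 1.9304 = 0.0608 × 0.6699 × 1.9304 = 0.0786.
τ(418 nm) = 0.0608 × (560/418)⁴ × 1.9304 = 0.0608 × 3.2214 × 1.9304 = 0.3781.
T(619)/T(418) = exp(τ_B − τ_A) = exp(0.2995) = 1.3491.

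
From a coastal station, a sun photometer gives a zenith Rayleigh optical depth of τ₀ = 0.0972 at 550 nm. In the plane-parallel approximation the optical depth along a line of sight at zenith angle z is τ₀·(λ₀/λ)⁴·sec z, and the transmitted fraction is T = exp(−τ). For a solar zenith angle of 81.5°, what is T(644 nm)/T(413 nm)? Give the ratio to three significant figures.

5.58

Airmass: sec 81.5° = 6.7655.
τ(644 nm) = 0.0972 × (550/644)⁴ × 6.7655 = 0.0972 × 0.5320 × 6.7655 = 0.3498.
τ(413 nm) = 0.0972 × (550/413)⁴ × 6.7655 = 0.0972 × 3.1452 × 6.7655 = 2.0683.
T(644)/T(413) = exp(τ_B − τ_A) = exp(1.7185) = 5.5760.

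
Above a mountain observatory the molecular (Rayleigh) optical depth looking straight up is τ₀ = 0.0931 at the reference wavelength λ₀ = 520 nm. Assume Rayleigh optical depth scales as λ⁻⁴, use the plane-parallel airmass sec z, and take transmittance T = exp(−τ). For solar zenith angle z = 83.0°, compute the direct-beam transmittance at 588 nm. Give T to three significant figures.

0.627

sec 83.0° = 8.2055.
τ = 0.0931 × (520/588)⁴ × 8.2055 = 0.0931 × 0.6117 × 8.2055 = 0.4673.
T = exp(−0.4673) = 0.6267.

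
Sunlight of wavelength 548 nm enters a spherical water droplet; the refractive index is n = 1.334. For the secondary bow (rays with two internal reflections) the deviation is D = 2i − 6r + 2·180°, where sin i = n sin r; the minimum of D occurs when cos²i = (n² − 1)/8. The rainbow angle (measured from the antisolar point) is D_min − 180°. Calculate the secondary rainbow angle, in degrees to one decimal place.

51.2°

cos²i = (1.77956 − 1)/8 = 0.09744; i = arccos(0.31216) = 71.810°.
sin r = sin 71.810°/1.334 = 0.71217; r = 45.411°.
D_min = 2·71.810° − 6·45.411° + 360° = 231.153°.
Rainbow angle = D_min − 180° = 51.153°.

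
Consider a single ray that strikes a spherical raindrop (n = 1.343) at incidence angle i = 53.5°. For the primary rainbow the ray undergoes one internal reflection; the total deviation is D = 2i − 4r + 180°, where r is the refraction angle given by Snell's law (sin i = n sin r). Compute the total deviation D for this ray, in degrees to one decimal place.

sin r = sin 53.5° / 1.343 = 0.8039/1.343 = 0.5986; r = 36.77°.
D = 2·53.5° − 4·36.77° + 180° = 107.00° − 147.07° + 180° = 139.93°.

139.9°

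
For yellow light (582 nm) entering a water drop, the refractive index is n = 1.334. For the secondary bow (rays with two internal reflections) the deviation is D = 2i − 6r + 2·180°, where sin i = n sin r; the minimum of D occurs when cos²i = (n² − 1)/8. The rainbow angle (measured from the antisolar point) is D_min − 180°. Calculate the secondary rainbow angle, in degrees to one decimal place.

cos²i = (1.77956 − 1)/8 = 0.09744; i = arccos(0.31216) = 71.810°.
sin r = sin 71.810°/1.334 = 0.71217; r = 45.411°.
D_min = 2·71.810° − 6·45.411° + 360° = 231.153°.
Rainbow angle = D_min − 180° = 51.153°.

51.2°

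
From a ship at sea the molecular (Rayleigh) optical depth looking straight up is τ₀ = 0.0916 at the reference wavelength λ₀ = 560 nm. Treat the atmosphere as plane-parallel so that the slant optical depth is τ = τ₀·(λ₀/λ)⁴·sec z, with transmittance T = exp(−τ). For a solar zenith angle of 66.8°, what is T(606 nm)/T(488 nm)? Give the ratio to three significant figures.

1.26

Airmass: sec 66.8° = 2.5384.
τ(606 nm) = 0.0916 × (560/606)⁴ × 2.5384 = 0.0916 × 0.7292 × 2.5384 = 0.1696.
τ(488 nm) = 0.0916 × (560/488)⁴ × 2.5384 = 0.0916 × 1.7341 × 2.5384 = 0.4032.
T(606)/T(488) = exp(τ_B − τ_A) = exp(0.2337) = 1.2632.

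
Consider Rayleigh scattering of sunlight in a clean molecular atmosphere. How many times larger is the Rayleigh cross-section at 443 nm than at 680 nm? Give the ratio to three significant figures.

Rayleigh scattering ∝ λ⁻⁴, so the ratio of coefficients is the inverse fourth power of the wavelength ratio.
σ(443)/σ(680) = (680/443)⁴ = (1.5350)⁴ = 5.552.

5.55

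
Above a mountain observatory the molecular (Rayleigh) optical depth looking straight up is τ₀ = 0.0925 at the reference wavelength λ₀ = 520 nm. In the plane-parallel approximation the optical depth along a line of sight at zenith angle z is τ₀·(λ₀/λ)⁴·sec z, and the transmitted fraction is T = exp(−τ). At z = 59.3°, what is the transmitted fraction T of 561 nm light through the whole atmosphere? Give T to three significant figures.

0.875

sec 59.3° = 1.9587.
τ = 0.0925 × (520/561)⁴ × 1.9587 = 0.0925 × 0.7382 × 1.9587 = 0.1337.
T = exp(−0.1337) = 0.8748.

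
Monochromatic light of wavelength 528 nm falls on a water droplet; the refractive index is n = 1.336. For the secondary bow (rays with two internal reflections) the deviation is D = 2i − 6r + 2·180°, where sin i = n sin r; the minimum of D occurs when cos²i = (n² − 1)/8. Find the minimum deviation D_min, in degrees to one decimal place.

cos²i = (1.78490 − 1)/8 = 0.09811; i = arccos(0.31323) = 71.746°.
sin r = sin 71.746°/1.336 = 0.71084; r = 45.303°.
D_min = 2·71.746° − 6·45.303° + 360° = 231.674°.

231.7°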